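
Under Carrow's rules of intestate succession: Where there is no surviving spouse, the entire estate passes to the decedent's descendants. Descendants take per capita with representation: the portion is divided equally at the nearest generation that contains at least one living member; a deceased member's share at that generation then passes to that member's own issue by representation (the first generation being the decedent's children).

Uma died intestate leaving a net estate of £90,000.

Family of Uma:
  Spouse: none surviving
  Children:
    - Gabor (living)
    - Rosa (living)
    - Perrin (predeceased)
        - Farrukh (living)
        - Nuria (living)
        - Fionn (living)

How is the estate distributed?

Gabor: £30,000; Rosa: £30,000; Farrukh: £10,000; Nuria: £10,000; Fionn: £10,000

The entire £90,000 passes to the descendants.
That amount (£90,000) is divided into 3 shares of £30,000: Gabor and Rosa each take £30,000; Perrin's £30,000 share passes to Perrin's issue.
Perrin's share (£30,000) is divided into 3 shares of £10,000: Farrukh, Nuria, and Fionn each take £10,000.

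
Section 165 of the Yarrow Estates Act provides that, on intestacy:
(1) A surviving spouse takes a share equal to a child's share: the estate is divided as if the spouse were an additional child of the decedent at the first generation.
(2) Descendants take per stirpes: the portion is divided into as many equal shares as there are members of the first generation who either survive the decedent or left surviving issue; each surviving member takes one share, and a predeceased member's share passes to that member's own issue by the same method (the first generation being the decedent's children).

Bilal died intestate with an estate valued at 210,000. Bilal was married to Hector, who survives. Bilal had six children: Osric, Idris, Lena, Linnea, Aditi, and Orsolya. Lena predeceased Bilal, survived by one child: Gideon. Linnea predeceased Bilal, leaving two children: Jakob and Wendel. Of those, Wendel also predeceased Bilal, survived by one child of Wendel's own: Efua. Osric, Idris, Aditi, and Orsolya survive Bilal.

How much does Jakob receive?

Jakob receives 15,000.

The spouse counts as an additional share at the children's level, so there are 7 primary shares of 30,000. Hector takes one such share (30,000).
The children's combined portion (180,000) is divided into 6 shares of 30,000: Osric, Idris, Aditi, and Orsolya each take 30,000; Lena's 30,000 share passes to Lena's issue; Linnea's 30,000 share passes to Linnea's issue.
Lena's share (30,000) passes entirely to Gideon.
Linnea's share (30,000) is divided into 2 shares of 15,000: Jakob takes 15,000; Wendel's 15,000 share passes to Wendel's issue.
Wendel's share (15,000) passes entirely to Efua.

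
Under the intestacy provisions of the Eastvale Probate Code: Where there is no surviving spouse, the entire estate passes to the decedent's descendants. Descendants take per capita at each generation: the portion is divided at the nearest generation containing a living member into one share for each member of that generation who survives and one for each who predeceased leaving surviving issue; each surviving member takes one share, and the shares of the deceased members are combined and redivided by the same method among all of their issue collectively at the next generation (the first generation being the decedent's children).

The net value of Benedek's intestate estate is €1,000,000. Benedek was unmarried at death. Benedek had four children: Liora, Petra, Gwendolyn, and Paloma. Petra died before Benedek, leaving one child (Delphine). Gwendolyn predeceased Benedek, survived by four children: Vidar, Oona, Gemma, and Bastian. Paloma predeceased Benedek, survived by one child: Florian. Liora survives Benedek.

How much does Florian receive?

The entire €1,000,000 passes to the descendants.
That amount (€1,000,000) is divided at the children's generation into 4 shares of €250,000. Liora takes €250,000. The 3 shares of the deceased (Petra, Gwendolyn, and Paloma) are combined into a pool of €750,000.
That pool (€750,000) is divided at the grandchildren's generation equally among Delphine, Vidar, Oona, Gemma, Bastian, and Florian: €125,000 each.

Florian receives €125,000.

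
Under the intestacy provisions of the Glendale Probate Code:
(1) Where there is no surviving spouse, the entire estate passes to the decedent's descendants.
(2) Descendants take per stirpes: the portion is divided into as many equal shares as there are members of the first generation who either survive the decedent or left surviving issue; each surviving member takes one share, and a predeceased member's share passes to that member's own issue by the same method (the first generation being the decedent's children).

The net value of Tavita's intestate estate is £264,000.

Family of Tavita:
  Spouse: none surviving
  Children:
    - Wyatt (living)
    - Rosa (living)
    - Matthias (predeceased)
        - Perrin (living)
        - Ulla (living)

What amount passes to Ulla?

Ulla receives £44,000.

The entire £264,000 passes to the descendants.
That amount (£264,000) is divided into 3 shares of £88,000: Wyatt and Rosa each take £88,000; Matthias's £88,000 share passes to Matthias's issue.
Matthias's share (£88,000) is divided into 2 shares of £44,000: Perrin and Ulla each take £44,000.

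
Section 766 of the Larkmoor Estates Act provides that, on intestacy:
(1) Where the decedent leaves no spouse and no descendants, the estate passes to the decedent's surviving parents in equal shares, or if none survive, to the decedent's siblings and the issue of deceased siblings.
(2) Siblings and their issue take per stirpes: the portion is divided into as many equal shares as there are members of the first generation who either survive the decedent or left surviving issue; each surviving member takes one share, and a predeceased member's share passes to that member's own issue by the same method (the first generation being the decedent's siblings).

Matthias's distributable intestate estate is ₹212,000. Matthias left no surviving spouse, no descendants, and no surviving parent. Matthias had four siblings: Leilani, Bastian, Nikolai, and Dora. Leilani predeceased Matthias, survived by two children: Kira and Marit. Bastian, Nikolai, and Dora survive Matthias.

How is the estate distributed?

Kira: ₹26,500; Marit: ₹26,500; Bastian: ₹53,000; Nikolai: ₹53,000; Dora: ₹53,000

The entire ₹212,000 passes to the siblings and their issue.
That amount (₹212,000) is divided into 4 shares of ₹53,000: Bastian, Nikolai, and Dora each take ₹53,000; Leilani's ₹53,000 share passes to Leilani's issue.
Leilani's share (₹53,000) is divided into 2 shares of ₹26,500: Kira and Marit each take ₹26,500.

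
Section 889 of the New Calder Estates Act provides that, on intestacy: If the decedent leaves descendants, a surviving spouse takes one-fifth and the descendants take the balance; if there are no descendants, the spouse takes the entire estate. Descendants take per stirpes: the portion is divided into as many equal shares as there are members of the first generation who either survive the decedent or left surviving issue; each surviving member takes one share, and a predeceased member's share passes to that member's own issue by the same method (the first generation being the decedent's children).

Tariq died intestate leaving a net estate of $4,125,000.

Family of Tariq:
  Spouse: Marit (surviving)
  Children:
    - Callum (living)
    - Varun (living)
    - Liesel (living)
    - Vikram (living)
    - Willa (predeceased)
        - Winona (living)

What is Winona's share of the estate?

Winona receives $660,000.

Marit takes one-fifth of $4,125,000 = $825,000. The remaining $3,300,000 passes to the descendants.
The descendants' portion ($3,300,000) is divided into 5 shares of $660,000: Callum, Varun, Liesel, and Vikram each take $660,000; Willa's $660,000 share passes to Willa's issue.
Willa's share ($660,000) passes entirely to Winona.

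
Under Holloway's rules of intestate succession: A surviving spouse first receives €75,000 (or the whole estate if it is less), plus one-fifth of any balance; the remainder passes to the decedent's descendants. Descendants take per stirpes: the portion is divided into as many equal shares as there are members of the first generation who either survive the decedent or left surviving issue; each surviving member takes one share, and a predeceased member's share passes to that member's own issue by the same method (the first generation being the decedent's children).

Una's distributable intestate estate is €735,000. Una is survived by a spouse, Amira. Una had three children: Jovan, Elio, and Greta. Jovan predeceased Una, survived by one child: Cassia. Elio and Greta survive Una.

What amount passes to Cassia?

Cassia receives €176,000.

Amira first takes €75,000, leaving a balance of €660,000. Amira then takes one-fifth of the balance (€132,000), for a total of €207,000. The remaining €528,000 passes to the descendants.
The descendants' portion (€528,000) is divided into 3 shares of €176,000: Elio and Greta each take €176,000; Jovan's €176,000 share passes to Jovan's issue.
Jovan's share (€176,000) passes entirely to Cassia.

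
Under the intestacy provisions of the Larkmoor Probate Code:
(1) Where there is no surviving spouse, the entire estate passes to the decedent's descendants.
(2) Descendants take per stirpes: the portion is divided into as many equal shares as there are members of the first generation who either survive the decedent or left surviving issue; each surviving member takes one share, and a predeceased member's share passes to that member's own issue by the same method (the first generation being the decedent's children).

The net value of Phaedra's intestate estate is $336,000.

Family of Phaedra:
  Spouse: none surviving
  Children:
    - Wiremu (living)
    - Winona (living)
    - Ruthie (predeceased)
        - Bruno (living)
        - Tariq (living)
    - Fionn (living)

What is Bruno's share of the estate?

Bruno receives $42,000.

The entire $336,000 passes to the descendants.
That amount ($336,000) is divided into 4 shares of $84,000: Wiremu, Winona, and Fionn each take $84,000; Ruthie's $84,000 share passes to Ruthie's issue.
Ruthie's share ($84,000) is divided into 2 shares of $42,000: Bruno and Tariq each take $42,000.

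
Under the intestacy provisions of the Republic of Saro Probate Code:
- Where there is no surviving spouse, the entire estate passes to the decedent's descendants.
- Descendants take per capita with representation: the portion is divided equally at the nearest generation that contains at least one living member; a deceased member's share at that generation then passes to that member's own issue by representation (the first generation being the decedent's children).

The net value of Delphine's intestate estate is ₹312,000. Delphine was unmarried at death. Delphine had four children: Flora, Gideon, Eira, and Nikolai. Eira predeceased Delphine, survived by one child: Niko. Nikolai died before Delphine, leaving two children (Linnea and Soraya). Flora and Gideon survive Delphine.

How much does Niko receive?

The entire ₹312,000 passes to the descendants.
That amount (₹312,000) is divided into 4 shares of ₹78,000: Flora and Gideon each take ₹78,000; Eira's ₹78,000 share passes to Eira's issue; Nikolai's ₹78,000 share passes to Nikolai's issue.
Eira's share (₹78,000) passes entirely to Niko.
Nikolai's share (₹78,000) is divided into 2 shares of ₹39,000: Linnea and Soraya each take ₹39,000.

Niko receives ₹78,000.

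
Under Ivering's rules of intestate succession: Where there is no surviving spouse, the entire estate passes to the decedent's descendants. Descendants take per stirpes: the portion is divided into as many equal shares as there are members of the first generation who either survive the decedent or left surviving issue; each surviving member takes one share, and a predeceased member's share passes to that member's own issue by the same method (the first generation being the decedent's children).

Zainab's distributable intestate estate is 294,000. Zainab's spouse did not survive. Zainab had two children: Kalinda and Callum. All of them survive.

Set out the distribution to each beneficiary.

The entire 294,000 passes to the descendants.
That amount (294,000) is divided into 2 shares of 147,000: Kalinda and Callum each take 147,000.

Kalinda: 147,000; Callum: 147,000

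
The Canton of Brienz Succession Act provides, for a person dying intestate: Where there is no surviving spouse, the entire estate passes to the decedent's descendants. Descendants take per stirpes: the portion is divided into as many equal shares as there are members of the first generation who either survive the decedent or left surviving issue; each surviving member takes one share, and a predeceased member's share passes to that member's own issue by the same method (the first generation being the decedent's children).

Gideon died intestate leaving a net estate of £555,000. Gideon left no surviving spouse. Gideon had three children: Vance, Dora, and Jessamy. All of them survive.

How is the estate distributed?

Vance: £185,000; Dora: £185,000; Jessamy: £185,000

The entire £555,000 passes to the descendants.
That amount (£555,000) is divided into 3 shares of £185,000: Vance, Dora, and Jessamy each take £185,000.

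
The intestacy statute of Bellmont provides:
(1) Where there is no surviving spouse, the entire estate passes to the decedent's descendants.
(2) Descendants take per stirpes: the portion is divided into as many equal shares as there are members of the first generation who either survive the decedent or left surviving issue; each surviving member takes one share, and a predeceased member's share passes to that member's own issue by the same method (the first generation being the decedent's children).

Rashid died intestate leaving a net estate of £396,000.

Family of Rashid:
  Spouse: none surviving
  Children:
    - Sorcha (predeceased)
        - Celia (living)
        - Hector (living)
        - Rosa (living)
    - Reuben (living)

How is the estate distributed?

Celia: £66,000; Hector: £66,000; Rosa: £66,000; Reuben: £198,000

The entire £396,000 passes to the descendants.
That amount (£396,000) is divided into 2 shares of £198,000: Reuben takes £198,000; Sorcha's £198,000 share passes to Sorcha's issue.
Sorcha's share (£198,000) is divided into 3 shares of £66,000: Celia, Hector, and Rosa each take £66,000.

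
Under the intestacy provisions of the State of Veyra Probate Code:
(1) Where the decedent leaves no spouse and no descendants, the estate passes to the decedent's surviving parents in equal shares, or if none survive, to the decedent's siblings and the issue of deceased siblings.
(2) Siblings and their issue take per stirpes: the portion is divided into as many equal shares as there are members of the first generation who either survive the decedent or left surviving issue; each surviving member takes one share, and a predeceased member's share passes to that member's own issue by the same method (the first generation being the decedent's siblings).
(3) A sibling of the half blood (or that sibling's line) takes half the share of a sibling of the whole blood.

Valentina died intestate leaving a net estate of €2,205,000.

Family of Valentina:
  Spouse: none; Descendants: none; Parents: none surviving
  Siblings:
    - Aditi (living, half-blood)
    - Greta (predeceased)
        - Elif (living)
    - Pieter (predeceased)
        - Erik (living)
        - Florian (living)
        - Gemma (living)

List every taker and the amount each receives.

The entire €2,205,000 passes to the siblings and their issue.
Counting each half-blood sibling's line as half a unit, there are 5/2 units in €2,205,000, so one unit is €882,000. Whole-blood lines (Greta and Pieter) take €882,000 each; half-blood lines (Aditi) take €441,000 each.
Greta's share (€882,000) passes entirely to Elif.
Pieter's share (€882,000) is divided into 3 shares of €294,000: Erik, Florian, and Gemma each take €294,000.

Aditi: €441,000; Elif: €882,000; Erik: €294,000; Florian: €294,000; Gemma: €294,000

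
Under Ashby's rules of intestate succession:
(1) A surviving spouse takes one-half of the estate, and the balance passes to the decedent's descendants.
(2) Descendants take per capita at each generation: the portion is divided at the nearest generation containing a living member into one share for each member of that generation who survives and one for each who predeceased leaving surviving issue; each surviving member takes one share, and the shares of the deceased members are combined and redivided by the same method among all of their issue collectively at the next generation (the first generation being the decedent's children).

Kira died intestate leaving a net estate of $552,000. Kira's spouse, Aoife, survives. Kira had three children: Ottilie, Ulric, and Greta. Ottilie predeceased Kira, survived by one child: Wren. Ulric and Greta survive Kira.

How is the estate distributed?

Aoife: $276,000; Wren: $92,000; Ulric: $92,000; Greta: $92,000

Aoife takes one-half of $552,000 = $276,000. The remaining $276,000 passes to the descendants.
The descendants' portion ($276,000) is divided at the children's generation into 3 shares of $92,000. Ulric and Greta each take $92,000. The remaining share for the deceased Ottilie ($92,000) is carried to the next generation.
That pool ($92,000) passes entirely to Wren, the sole taker at the grandchildren's generation.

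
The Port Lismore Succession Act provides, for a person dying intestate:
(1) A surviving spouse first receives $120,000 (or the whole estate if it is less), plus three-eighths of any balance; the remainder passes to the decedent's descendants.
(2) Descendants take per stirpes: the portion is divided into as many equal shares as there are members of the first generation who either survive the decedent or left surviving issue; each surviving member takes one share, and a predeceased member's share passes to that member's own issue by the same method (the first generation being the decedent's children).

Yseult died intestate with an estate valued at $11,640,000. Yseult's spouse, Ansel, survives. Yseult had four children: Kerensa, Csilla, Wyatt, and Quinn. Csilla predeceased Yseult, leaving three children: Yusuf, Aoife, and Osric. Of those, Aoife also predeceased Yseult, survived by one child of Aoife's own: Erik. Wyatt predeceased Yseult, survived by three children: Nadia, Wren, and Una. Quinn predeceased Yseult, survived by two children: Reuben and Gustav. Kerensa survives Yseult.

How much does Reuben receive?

Ansel first takes $120,000, leaving a balance of $11,520,000. Ansel then takes three-eighths of the balance ($4,320,000), for a total of $4,440,000. The remaining $7,200,000 passes to the descendants.
The descendants' portion ($7,200,000) is divided into 4 shares of $1,800,000: Kerensa takes $1,800,000; Csilla's $1,800,000 share passes to Csilla's issue; Wyatt's $1,800,000 share passes to Wyatt's issue; Quinn's $1,800,000 share passes to Quinn's issue.
Csilla's share ($1,800,000) is divided into 3 shares of $600,000: Yusuf and Osric each take $600,000; Aoife's $600,000 share passes to Aoife's issue.
Aoife's share ($600,000) passes entirely to Erik.
Wyatt's share ($1,800,000) is divided into 3 shares of $600,000: Nadia, Wren, and Una each take $600,000.
Quinn's share ($1,800,000) is divided into 2 shares of $900,000: Reuben and Gustav each take $900,000.

Reuben receives $900,000.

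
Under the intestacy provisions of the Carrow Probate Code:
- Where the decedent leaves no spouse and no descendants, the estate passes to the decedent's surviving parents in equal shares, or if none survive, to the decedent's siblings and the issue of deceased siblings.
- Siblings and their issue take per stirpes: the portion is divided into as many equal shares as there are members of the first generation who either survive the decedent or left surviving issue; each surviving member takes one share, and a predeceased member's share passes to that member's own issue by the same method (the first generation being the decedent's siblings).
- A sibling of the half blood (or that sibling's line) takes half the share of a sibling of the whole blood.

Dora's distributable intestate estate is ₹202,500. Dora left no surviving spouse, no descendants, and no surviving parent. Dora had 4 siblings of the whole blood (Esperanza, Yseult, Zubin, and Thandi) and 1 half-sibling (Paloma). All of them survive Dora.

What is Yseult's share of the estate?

Yseult receives ₹45,000.

The entire ₹202,500 passes to the siblings and their issue.
Counting each half-blood sibling's line as half a unit, there are 9/2 units in ₹202,500, so one unit is ₹45,000. Whole-blood lines (Esperanza, Yseult, Zubin, and Thandi) take ₹45,000 each; half-blood lines (Paloma) take ₹22,500 each.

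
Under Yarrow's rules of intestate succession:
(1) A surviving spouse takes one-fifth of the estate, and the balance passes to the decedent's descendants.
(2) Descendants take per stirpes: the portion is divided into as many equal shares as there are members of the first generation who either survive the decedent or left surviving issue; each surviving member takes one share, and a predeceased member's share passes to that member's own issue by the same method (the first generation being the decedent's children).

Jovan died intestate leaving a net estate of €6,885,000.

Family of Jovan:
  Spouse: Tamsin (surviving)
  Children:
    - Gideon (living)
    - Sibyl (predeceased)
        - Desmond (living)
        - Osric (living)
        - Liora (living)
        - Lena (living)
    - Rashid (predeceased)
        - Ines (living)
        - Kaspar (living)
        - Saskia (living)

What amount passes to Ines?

Ines receives €612,000.

Tamsin takes one-fifth of €6,885,000 = €1,377,000. The remaining €5,508,000 passes to the descendants.
The descendants' portion (€5,508,000) is divided into 3 shares of €1,836,000: Gideon takes €1,836,000; Sibyl's €1,836,000 share passes to Sibyl's issue; Rashid's €1,836,000 share passes to Rashid's issue.
Sibyl's share (€1,836,000) is divided into 4 shares of €459,000: Desmond, Osric, Liora, and Lena each take €459,000.
Rashid's share (€1,836,000) is divided into 3 shares of €612,000: Ines, Kaspar, and Saskia each take €612,000.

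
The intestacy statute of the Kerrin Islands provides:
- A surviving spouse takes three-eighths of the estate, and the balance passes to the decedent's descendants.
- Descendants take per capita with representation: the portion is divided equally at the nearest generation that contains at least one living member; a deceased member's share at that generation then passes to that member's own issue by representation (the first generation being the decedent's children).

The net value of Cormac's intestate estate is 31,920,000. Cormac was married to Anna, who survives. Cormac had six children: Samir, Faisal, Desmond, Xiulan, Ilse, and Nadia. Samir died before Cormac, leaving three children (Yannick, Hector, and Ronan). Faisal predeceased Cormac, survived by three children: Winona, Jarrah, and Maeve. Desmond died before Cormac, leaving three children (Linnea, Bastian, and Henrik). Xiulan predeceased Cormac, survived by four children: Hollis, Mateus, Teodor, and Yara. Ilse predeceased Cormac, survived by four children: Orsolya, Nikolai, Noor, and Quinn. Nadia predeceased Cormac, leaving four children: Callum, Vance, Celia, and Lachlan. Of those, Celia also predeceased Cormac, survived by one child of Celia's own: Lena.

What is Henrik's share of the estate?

Anna takes three-eighths of 31,920,000 = 11,970,000. The remaining 19,950,000 passes to the descendants.
No child survives, so the initial division is made at the grandchildren's generation.
The descendants' portion (19,950,000) is divided into 21 shares of 950,000: Yannick, Hector, Ronan, Winona, Jarrah, Maeve, Linnea, Bastian, Henrik, Hollis, Mateus, Teodor, Yara, Orsolya, Nikolai, Noor, Quinn, Callum, Vance, and Lachlan each take 950,000; Celia's 950,000 share passes to Celia's issue.
Celia's share (950,000) passes entirely to Lena.

Henrik receives 950,000.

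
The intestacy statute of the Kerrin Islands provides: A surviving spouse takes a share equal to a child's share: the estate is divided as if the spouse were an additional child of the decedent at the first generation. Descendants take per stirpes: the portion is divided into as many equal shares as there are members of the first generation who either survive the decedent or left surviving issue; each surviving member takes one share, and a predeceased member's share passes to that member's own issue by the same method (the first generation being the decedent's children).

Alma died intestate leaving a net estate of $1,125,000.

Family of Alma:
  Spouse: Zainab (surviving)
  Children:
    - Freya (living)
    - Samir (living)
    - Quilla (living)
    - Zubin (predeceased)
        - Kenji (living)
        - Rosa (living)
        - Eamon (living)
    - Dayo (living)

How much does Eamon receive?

The spouse counts as an additional share at the children's level, so there are 6 primary shares of $187,500. Zainab takes one such share ($187,500).
The children's combined portion ($937,500) is divided into 5 shares of $187,500: Freya, Samir, Quilla, and Dayo each take $187,500; Zubin's $187,500 share passes to Zubin's issue.
Zubin's share ($187,500) is divided into 3 shares of $62,500: Kenji, Rosa, and Eamon each take $62,500.

Eamon receives $62,500.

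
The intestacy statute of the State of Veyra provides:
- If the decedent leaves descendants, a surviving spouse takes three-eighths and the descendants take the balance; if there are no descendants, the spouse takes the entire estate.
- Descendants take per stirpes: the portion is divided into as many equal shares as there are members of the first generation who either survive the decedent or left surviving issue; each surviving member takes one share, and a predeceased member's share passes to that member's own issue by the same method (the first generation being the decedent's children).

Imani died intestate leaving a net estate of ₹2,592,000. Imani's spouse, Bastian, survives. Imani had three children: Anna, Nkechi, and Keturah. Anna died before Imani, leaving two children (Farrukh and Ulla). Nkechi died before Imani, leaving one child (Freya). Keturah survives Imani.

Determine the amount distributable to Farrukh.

Farrukh receives ₹270,000.

Bastian takes three-eighths of ₹2,592,000 = ₹972,000. The remaining ₹1,620,000 passes to the descendants.
The descendants' portion (₹1,620,000) is divided into 3 shares of ₹540,000: Keturah takes ₹540,000; Anna's ₹540,000 share passes to Anna's issue; Nkechi's ₹540,000 share passes to Nkechi's issue.
Anna's share (₹540,000) is divided into 2 shares of ₹270,000: Farrukh and Ulla each take ₹270,000.
Nkechi's share (₹540,000) passes entirely to Freya.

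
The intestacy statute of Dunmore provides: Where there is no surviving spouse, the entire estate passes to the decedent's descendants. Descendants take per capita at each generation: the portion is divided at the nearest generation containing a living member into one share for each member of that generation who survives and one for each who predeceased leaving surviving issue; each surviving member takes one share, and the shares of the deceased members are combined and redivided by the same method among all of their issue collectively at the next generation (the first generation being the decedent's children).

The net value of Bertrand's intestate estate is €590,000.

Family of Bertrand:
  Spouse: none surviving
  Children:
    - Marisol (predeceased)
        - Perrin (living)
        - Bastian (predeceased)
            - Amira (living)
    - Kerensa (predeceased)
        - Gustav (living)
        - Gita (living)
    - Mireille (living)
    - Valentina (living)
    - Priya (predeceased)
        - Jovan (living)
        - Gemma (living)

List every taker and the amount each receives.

Perrin: €59,000; Amira: €59,000; Gustav: €59,000; Gita: €59,000; Mireille: €118,000; Valentina: €118,000; Jovan: €59,000; Gemma: €59,000

The entire €590,000 passes to the descendants.
That amount (€590,000) is divided at the children's generation into 5 shares of €118,000. Mireille and Valentina each take €118,000. The 3 shares of the deceased (Marisol, Kerensa, and Priya) are combined into a pool of €354,000.
That pool (€354,000) is divided at the grandchildren's generation into 6 shares of €59,000. Perrin, Gustav, Gita, Jovan, and Gemma each take €59,000. The remaining share for the deceased Bastian (€59,000) is carried to the next generation.
That pool (€59,000) passes entirely to Amira, the sole taker at the great-grandchildren's generation.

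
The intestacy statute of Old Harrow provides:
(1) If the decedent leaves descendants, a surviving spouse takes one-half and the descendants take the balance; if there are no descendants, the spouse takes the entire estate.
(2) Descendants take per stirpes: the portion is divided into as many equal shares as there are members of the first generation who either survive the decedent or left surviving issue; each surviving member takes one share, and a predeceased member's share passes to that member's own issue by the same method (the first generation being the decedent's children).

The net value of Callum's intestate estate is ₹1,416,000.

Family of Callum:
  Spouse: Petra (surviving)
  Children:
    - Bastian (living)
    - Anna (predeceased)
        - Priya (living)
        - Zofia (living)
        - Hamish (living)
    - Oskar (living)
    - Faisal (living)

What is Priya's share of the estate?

Priya receives ₹59,000.

Petra takes one-half of ₹1,416,000 = ₹708,000. The remaining ₹708,000 passes to the descendants.
The descendants' portion (₹708,000) is divided into 4 shares of ₹177,000: Bastian, Oskar, and Faisal each take ₹177,000; Anna's ₹177,000 share passes to Anna's issue.
Anna's share (₹177,000) is divided into 3 shares of ₹59,000: Priya, Zofia, and Hamish each take ₹59,000.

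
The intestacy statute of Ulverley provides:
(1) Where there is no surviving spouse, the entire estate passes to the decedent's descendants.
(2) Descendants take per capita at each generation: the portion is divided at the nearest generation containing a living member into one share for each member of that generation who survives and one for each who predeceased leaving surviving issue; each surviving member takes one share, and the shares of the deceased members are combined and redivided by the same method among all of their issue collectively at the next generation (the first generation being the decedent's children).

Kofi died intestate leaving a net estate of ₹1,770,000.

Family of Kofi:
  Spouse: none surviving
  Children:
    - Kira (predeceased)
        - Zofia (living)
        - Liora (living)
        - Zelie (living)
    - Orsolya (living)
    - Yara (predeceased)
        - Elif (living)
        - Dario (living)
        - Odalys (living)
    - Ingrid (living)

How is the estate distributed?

The entire ₹1,770,000 passes to the descendants.
That amount (₹1,770,000) is divided at the children's generation into 4 shares of ₹442,500. Orsolya and Ingrid each take ₹442,500. The 2 shares of the deceased (Kira and Yara) are combined into a pool of ₹885,000.
That pool (₹885,000) is divided at the grandchildren's generation equally among Zofia, Liora, Zelie, Elif, Dario, and Odalys: ₹147,500 each.

Zofia: ₹147,500; Liora: ₹147,500; Zelie: ₹147,500; Orsolya: ₹442,500; Elif: ₹147,500; Dario: ₹147,500; Odalys: ₹147,500; Ingrid: ₹442,500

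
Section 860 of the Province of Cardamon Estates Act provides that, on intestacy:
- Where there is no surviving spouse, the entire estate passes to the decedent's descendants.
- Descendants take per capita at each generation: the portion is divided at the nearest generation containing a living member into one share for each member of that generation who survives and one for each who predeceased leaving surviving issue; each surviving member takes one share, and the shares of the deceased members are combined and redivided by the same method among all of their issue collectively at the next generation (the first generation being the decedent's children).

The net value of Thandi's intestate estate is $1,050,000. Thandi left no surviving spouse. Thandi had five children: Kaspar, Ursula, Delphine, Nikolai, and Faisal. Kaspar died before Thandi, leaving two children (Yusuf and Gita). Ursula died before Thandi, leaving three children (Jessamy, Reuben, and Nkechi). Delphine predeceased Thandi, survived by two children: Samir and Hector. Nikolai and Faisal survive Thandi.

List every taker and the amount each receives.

Yusuf: $90,000; Gita: $90,000; Jessamy: $90,000; Reuben: $90,000; Nkechi: $90,000; Samir: $90,000; Hector: $90,000; Nikolai: $210,000; Faisal: $210,000

The entire $1,050,000 passes to the descendants.
That amount ($1,050,000) is divided at the children's generation into 5 shares of $210,000. Nikolai and Faisal each take $210,000. The 3 shares of the deceased (Kaspar, Ursula, and Delphine) are combined into a pool of $630,000.
That pool ($630,000) is divided at the grandchildren's generation equally among Yusuf, Gita, Jessamy, Reuben, Nkechi, Samir, and Hector: $90,000 each.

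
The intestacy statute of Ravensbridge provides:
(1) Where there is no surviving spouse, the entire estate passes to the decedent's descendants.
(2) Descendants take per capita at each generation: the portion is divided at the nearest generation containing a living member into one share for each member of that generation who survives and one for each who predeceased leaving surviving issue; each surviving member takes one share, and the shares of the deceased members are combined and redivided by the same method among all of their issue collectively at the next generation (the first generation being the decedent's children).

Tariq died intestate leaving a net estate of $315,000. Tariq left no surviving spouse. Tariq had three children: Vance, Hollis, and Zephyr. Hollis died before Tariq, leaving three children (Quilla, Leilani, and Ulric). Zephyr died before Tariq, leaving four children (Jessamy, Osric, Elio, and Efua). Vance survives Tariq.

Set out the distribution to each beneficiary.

The entire $315,000 passes to the descendants.
That amount ($315,000) is divided at the children's generation into 3 shares of $105,000. Vance takes $105,000. The 2 shares of the deceased (Hollis and Zephyr) are combined into a pool of $210,000.
That pool ($210,000) is divided at the grandchildren's generation equally among Quilla, Leilani, Ulric, Jessamy, Osric, Elio, and Efua: $30,000 each.

Vance: $105,000; Quilla: $30,000; Leilani: $30,000; Ulric: $30,000; Jessamy: $30,000; Osric: $30,000; Elio: $30,000; Efua: $30,000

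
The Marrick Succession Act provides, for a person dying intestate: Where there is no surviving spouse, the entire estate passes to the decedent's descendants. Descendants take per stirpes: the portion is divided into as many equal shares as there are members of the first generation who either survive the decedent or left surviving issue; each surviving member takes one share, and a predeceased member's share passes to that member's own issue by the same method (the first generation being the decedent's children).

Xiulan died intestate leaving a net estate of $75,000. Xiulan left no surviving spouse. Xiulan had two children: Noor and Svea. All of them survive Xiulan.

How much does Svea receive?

The entire $75,000 passes to the descendants.
That amount ($75,000) is divided into 2 shares of $37,500: Noor and Svea each take $37,500.

Svea receives $37,500.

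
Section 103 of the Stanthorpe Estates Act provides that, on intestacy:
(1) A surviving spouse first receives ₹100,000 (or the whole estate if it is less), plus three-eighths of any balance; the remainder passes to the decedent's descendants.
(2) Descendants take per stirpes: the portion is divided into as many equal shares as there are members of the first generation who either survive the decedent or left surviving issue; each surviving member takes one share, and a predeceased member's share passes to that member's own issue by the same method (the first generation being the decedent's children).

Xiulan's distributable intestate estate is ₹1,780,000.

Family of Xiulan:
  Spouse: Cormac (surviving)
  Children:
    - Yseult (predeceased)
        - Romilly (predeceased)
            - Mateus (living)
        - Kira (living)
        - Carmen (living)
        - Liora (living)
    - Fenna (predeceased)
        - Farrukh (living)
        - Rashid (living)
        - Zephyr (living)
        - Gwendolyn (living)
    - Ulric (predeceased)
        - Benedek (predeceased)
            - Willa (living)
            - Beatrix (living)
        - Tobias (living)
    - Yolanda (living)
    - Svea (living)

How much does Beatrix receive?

Cormac first takes ₹100,000, leaving a balance of ₹1,680,000. Cormac then takes three-eighths of the balance (₹630,000), for a total of ₹730,000. The remaining ₹1,050,000 passes to the descendants.
The descendants' portion (₹1,050,000) is divided into 5 shares of ₹210,000: Yolanda and Svea each take ₹210,000; Yseult's ₹210,000 share passes to Yseult's issue; Fenna's ₹210,000 share passes to Fenna's issue; Ulric's ₹210,000 share passes to Ulric's issue.
Yseult's share (₹210,000) is divided into 4 shares of ₹52,500: Kira, Carmen, and Liora each take ₹52,500; Romilly's ₹52,500 share passes to Romilly's issue.
Romilly's share (₹52,500) passes entirely to Mateus.
Fenna's share (₹210,000) is divided into 4 shares of ₹52,500: Farrukh, Rashid, Zephyr, and Gwendolyn each take ₹52,500.
Ulric's share (₹210,000) is divided into 2 shares of ₹105,000: Tobias takes ₹105,000; Benedek's ₹105,000 share passes to Benedek's issue.
Benedek's share (₹105,000) is divided into 2 shares of ₹52,500: Willa and Beatrix each take ₹52,500.

Beatrix receives ₹52,500.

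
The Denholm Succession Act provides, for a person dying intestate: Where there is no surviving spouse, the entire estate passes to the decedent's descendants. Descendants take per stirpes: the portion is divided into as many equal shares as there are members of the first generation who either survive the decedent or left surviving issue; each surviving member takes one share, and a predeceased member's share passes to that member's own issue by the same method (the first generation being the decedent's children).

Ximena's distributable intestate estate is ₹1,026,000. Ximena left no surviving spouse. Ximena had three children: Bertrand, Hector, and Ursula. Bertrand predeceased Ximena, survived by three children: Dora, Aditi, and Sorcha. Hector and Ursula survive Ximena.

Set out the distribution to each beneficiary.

Dora: ₹114,000; Aditi: ₹114,000; Sorcha: ₹114,000; Hector: ₹342,000; Ursula: ₹342,000

The entire ₹1,026,000 passes to the descendants.
That amount (₹1,026,000) is divided into 3 shares of ₹342,000: Hector and Ursula each take ₹342,000; Bertrand's ₹342,000 share passes to Bertrand's issue.
Bertrand's share (₹342,000) is divided into 3 shares of ₹114,000: Dora, Aditi, and Sorcha each take ₹114,000.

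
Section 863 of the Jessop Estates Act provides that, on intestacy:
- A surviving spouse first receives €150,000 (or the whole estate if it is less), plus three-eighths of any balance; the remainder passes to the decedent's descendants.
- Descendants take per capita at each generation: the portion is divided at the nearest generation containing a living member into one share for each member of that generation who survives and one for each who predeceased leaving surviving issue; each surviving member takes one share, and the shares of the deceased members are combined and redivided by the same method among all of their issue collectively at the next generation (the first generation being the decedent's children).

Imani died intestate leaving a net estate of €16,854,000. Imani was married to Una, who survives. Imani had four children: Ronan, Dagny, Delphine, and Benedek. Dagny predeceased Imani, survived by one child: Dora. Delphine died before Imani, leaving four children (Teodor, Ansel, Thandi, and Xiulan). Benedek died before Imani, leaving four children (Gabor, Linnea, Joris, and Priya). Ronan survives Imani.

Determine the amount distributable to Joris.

Joris receives €870,000.

Una first takes €150,000, leaving a balance of €16,704,000. Una then takes three-eighths of the balance (€6,264,000), for a total of €6,414,000. The remaining €10,440,000 passes to the descendants.
The descendants' portion (€10,440,000) is divided at the children's generation into 4 shares of €2,610,000. Ronan takes €2,610,000. The 3 shares of the deceased (Dagny, Delphine, and Benedek) are combined into a pool of €7,830,000.
That pool (€7,830,000) is divided at the grandchildren's generation equally among Dora, Teodor, Ansel, Thandi, Xiulan, Gabor, Linnea, Joris, and Priya: €870,000 each.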